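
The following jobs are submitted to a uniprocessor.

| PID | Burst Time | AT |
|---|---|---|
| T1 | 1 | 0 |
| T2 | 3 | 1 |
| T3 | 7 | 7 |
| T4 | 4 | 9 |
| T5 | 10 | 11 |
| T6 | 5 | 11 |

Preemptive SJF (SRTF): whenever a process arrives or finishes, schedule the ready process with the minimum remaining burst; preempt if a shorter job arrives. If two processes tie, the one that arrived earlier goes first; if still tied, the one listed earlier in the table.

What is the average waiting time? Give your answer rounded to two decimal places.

Schedule: | T1 0-1 | T2 1-4 | idle 4-7 | T3 7-9 | T4 9-13 | T3 13-18 | T6 18-23 | T5 23-33 |
Completion: T1=1  T2=4  T3=18  T4=13  T5=33  T6=23
Turnaround (C−A): T1=1  T2=3  T3=11  T4=4  T5=22  T6=12
Waiting times: T1=0, T2=0, T3=4, T4=0, T5=12, T6=7
Average waiting = (0+0+4+0+12+7) / 6 = 23/6 = 3.83

3.83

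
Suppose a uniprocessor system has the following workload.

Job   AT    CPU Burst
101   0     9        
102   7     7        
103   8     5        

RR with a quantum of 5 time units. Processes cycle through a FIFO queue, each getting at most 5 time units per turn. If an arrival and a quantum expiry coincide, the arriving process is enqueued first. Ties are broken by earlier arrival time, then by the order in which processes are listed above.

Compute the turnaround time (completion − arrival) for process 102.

Timeline: | 101 0-9 | 102 9-14 | 103 14-19 | 102 19-21 |
Completion: 101=9  102=21  103=19
Turnaround (C−A): 101=9  102=14  103=11
Turnaround(102) = completion − arrival = 21 − 7 = 14

14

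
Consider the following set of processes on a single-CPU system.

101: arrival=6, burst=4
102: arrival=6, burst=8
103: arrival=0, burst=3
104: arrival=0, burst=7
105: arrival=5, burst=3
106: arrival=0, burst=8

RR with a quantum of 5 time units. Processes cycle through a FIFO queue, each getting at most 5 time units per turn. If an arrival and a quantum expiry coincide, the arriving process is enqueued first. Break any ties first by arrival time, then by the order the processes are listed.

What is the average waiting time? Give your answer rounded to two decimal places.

13.17

Schedule: | 103 0-3 | 104 3-8 | 106 8-13 | 105 13-16 | 101 16-20 | 102 20-25 | 104 25-27 | 106 27-30 | 102 30-33 |
Completion: 101=20  102=33  103=3  104=27  105=16  106=30
Waiting times: 101=10, 102=19, 103=0, 104=20, 105=8, 106=22
Average waiting = (10+19+0+20+8+22) / 6 = 79/6 = 13.17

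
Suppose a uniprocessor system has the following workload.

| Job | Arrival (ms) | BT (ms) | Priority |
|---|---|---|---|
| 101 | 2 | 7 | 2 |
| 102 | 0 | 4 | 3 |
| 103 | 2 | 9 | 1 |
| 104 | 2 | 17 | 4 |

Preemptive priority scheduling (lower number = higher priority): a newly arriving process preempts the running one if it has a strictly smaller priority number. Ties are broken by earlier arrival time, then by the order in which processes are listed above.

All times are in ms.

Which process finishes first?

103

Timeline: | 102 0-2 | 103 2-11 | 101 11-18 | 102 18-20 | 104 20-37 |
Completion: 101=18  102=20  103=11  104=37
Turnaround (C−A): 101=16  102=20  103=9  104=35
Finish order: 103 → 101 → 102 → 104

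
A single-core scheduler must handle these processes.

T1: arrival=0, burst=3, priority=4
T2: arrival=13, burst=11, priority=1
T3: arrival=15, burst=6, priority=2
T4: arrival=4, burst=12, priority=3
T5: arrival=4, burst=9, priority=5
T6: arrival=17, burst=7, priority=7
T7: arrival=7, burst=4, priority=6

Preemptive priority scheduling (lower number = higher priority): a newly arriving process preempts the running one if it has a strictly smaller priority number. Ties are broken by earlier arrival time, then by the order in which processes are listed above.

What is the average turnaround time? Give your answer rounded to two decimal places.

24.43

Schedule: | T1 0-3 | idle 3-4 | T4 4-13 | T2 13-24 | T3 24-30 | T4 30-33 | T5 33-42 | T7 42-46 | T6 46-53 |
Completion: T1=3  T2=24  T3=30  T4=33  T5=42  T6=53  T7=46
Turnaround (C−A): T1=3  T2=11  T3=15  T4=29  T5=38  T6=36  T7=39
Turnaround times: T1=3, T2=11, T3=15, T4=29, T5=38, T6=36, T7=39
Average turnaround = (3+11+15+29+38+36+39) / 7 = 171/7 = 24.43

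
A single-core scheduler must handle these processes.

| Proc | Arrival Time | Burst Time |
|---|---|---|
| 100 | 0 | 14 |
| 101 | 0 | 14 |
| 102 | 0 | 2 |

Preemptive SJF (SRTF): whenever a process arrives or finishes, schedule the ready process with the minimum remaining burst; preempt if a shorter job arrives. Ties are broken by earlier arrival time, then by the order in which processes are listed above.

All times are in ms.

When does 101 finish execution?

30

Gantt: | 102 0-2 | 100 2-16 | 101 16-30 |
Completion: 100=16  101=30  102=2
Turnaround (C−A): 100=16  101=30  102=2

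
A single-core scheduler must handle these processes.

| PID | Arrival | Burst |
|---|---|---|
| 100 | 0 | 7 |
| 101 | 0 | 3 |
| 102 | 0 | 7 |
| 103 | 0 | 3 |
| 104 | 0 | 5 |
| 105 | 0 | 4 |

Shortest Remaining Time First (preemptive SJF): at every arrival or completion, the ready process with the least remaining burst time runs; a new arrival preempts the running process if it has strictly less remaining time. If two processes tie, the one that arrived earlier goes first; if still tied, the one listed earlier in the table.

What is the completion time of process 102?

Timeline: | 101 0-3 | 103 3-6 | 105 6-10 | 104 10-15 | 100 15-22 | 102 22-29 |
Completion: 100=22  101=3  102=29  103=6  104=15  105=10
Turnaround (C−A): 100=22  101=3  102=29  103=6  104=15  105=10

29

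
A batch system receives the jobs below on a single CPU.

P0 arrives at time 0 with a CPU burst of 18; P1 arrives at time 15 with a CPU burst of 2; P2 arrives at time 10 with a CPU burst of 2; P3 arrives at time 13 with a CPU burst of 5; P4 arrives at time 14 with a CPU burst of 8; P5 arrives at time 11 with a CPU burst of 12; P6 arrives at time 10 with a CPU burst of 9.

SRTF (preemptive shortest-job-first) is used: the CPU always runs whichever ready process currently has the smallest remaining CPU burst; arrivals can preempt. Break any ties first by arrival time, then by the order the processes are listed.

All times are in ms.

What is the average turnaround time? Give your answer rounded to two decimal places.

Timeline: | P0 0-10 | P2 10-12 | P0 12-13 | P3 13-15 | P1 15-17 | P3 17-20 | P0 20-27 | P4 27-35 | P6 35-44 | P5 44-56 |
Completion: P0=27  P1=17  P2=12  P3=20  P4=35  P5=56  P6=44
Turnaround (C−A): P0=27  P1=2  P2=2  P3=7  P4=21  P5=45  P6=34
Turnaround times: P0=27, P1=2, P2=2, P3=7, P4=21, P5=45, P6=34
Average turnaround = (27+2+2+7+21+45+34) / 7 = 138/7 = 19.71

19.71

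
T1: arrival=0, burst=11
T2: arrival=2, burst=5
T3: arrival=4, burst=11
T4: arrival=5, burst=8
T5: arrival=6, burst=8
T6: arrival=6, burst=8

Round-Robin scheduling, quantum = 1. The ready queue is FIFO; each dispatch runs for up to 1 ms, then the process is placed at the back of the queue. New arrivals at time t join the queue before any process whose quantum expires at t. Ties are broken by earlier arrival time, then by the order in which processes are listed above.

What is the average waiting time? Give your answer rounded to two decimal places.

30.67

Timeline: | T1 0-2 | T2 2-3 | T1 3-4 | T2 4-5 | T3 5-6 | T1 6-7 | T4 7-8 | T2 8-9 | T5 9-10 | T6 10-11 | T3 11-12 | T1 12-13 | T4 13-14 | T2 14-15 | T5 15-16 | T6 16-17 | T3 17-18 | T1 18-19 | T4 19-20 | T2 20-21 | T5 21-22 | T6 22-23 | T3 23-24 | T1 24-25 | T4 25-26 | T5 26-27 | T6 27-28 | T3 28-29 | T1 29-30 | T4 30-31 | T5 31-32 | T6 32-33 | T3 33-34 | T1 34-35 | T4 35-36 | T5 36-37 | T6 37-38 | T3 38-39 | T1 39-40 | T4 40-41 | T5 41-42 | T6 42-43 | T3 43-44 | T1 44-45 | T4 45-46 | T5 46-47 | T6 47-48 | T3 48-51 |
Completion: T1=45  T2=21  T3=51  T4=46  T5=47  T6=48
Turnaround (C−A): T1=45  T2=19  T3=47  T4=41  T5=41  T6=42
Waiting times: T1=34, T2=14, T3=36, T4=33, T5=33, T6=34
Average waiting = (34+14+36+33+33+34) / 6 = 184/6 = 30.67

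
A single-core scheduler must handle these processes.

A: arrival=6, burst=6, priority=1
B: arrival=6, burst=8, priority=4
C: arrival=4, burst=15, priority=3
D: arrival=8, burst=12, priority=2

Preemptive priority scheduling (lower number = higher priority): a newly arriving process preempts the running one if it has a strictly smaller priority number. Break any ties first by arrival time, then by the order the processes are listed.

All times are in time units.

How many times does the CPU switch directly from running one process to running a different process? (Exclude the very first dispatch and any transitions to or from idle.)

Timeline: | idle 0-4 | C 4-6 | A 6-12 | D 12-24 | C 24-37 | B 37-45 |
Completion: A=12  B=45  C=37  D=24

4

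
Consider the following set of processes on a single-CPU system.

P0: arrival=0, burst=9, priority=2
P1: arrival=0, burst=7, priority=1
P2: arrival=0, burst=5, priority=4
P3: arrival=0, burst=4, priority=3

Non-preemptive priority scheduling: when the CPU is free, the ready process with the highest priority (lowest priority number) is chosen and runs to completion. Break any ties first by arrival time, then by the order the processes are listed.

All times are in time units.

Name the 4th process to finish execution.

Gantt: | P1 0-7 | P0 7-16 | P3 16-20 | P2 20-25 |
Completion: P0=16  P1=7  P2=25  P3=20
Finish order: P1 → P0 → P3 → P2

P2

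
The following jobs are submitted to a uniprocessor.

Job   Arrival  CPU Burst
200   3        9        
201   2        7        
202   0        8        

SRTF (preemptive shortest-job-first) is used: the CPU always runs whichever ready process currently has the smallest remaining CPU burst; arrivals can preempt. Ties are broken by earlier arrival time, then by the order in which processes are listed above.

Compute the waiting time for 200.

12

Schedule: | 202 0-8 | 201 8-15 | 200 15-24 |
Completion: 200=24  201=15  202=8
Turnaround (C−A): 200=21  201=13  202=8
Waiting(200) = turnaround − burst = 21 − 9 = 12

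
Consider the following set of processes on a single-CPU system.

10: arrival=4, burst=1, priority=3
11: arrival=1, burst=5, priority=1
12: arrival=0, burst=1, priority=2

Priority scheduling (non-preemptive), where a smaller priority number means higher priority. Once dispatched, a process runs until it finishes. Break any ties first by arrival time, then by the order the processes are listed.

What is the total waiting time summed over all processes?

Gantt: | 12 0-1 | 11 1-6 | 10 6-7 |
Completion: 10=7  11=6  12=1
Turnaround (C−A): 10=3  11=5  12=1
Waiting = turnaround − burst: 10=2, 11=0, 12=0
Total waiting = 2 + 0 + 0 = 2

2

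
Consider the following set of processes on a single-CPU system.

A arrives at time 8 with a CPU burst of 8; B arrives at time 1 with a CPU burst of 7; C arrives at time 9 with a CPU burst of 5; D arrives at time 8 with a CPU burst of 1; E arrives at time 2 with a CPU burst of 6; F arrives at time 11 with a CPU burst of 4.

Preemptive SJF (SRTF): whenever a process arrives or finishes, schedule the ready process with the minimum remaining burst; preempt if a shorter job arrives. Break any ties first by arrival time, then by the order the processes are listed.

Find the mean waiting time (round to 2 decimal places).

5.83

Schedule: | idle 0-1 | B 1-8 | D 8-9 | C 9-14 | F 14-18 | E 18-24 | A 24-32 |
Completion: A=32  B=8  C=14  D=9  E=24  F=18
Waiting times: A=16, B=0, C=0, D=0, E=16, F=3
Average waiting = (16+0+0+0+16+3) / 6 = 35/6 = 5.83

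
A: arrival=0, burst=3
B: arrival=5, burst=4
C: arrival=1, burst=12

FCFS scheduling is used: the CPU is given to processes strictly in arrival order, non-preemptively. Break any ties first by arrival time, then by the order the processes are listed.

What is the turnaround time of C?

14

Schedule: | A 0-3 | C 3-15 | B 15-19 |
Completion: A=3  B=19  C=15
Turnaround(C) = completion − arrival = 15 − 1 = 14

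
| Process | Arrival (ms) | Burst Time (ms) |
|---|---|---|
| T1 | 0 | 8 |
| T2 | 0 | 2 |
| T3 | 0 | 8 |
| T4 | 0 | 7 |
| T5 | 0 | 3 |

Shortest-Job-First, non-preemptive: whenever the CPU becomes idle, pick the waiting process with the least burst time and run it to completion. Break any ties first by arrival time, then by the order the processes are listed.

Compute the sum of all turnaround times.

Schedule: | T2 0-2 | T5 2-5 | T4 5-12 | T1 12-20 | T3 20-28 |
Completion: T1=20  T2=2  T3=28  T4=12  T5=5
Turnaround (C−A): T1=20  T2=2  T3=28  T4=12  T5=5
Turnaround = completion − arrival: T1=20, T2=2, T3=28, T4=12, T5=5
Total turnaround = 20 + 2 + 28 + 12 + 5 = 67

67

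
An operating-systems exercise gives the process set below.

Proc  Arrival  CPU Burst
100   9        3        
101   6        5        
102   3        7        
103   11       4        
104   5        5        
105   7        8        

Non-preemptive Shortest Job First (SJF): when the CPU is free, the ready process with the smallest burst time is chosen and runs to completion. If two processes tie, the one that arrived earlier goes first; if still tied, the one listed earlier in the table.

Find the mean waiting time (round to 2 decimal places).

8.50

Timeline: | idle 0-3 | 102 3-10 | 100 10-13 | 103 13-17 | 104 17-22 | 101 22-27 | 105 27-35 |
Completion: 100=13  101=27  102=10  103=17  104=22  105=35
Turnaround (C−A): 100=4  101=21  102=7  103=6  104=17  105=28
Waiting times: 100=1, 101=16, 102=0, 103=2, 104=12, 105=20
Average waiting = (1+16+0+2+12+20) / 6 = 51/6 = 8.50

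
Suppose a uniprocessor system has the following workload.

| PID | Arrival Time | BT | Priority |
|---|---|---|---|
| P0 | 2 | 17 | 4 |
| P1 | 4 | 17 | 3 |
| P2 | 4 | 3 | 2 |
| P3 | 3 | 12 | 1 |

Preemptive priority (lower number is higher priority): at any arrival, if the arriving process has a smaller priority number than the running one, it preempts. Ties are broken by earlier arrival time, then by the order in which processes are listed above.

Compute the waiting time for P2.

11

Schedule: | idle 0-2 | P0 2-3 | P3 3-15 | P2 15-18 | P1 18-35 | P0 35-51 |
Completion: P0=51  P1=35  P2=18  P3=15
Waiting(P2) = turnaround − burst = 14 − 3 = 11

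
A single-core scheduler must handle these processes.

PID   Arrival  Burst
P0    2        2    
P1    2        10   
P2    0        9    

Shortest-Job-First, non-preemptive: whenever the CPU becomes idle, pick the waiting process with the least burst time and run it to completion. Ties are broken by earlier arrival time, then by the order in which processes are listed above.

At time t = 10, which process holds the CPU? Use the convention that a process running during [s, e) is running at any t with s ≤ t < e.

P0

Schedule: | P2 0-9 | P0 9-11 | P1 11-21 |
Completion: P0=11  P1=21  P2=9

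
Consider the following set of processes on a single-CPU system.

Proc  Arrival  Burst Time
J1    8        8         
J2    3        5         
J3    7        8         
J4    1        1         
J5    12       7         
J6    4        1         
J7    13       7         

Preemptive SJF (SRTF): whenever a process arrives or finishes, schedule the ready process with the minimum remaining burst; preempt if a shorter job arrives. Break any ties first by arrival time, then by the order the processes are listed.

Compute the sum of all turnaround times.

79

Schedule: | idle 0-1 | J4 1-2 | idle 2-3 | J2 3-4 | J6 4-5 | J2 5-9 | J3 9-17 | J5 17-24 | J7 24-31 | J1 31-39 |
Completion: J1=39  J2=9  J3=17  J4=2  J5=24  J6=5  J7=31
Turnaround (C−A): J1=31  J2=6  J3=10  J4=1  J5=12  J6=1  J7=18
Turnaround = completion − arrival: J1=31, J2=6, J3=10, J4=1, J5=12, J6=1, J7=18
Total turnaround = 31 + 6 + 10 + 1 + 12 + 1 + 18 = 79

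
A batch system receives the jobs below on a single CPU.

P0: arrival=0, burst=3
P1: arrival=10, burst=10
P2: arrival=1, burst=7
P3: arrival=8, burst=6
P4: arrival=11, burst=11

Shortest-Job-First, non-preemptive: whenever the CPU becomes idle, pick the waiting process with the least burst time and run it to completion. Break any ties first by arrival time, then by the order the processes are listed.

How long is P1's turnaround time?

Gantt: | P0 0-3 | P2 3-10 | P3 10-16 | P1 16-26 | P4 26-37 |
Completion: P0=3  P1=26  P2=10  P3=16  P4=37
Turnaround(P1) = completion − arrival = 26 − 10 = 16

16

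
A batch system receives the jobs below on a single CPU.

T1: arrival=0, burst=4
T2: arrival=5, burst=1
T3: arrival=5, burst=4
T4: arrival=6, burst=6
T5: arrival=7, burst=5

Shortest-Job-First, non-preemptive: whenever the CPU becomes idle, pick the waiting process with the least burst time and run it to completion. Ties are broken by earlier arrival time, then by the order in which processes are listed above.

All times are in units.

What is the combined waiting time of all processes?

13

Gantt: | T1 0-4 | idle 4-5 | T2 5-6 | T3 6-10 | T5 10-15 | T4 15-21 |
Completion: T1=4  T2=6  T3=10  T4=21  T5=15
Turnaround (C−A): T1=4  T2=1  T3=5  T4=15  T5=8
Waiting = turnaround − burst: T1=0, T2=0, T3=1, T4=9, T5=3
Total waiting = 0 + 0 + 1 + 9 + 3 = 13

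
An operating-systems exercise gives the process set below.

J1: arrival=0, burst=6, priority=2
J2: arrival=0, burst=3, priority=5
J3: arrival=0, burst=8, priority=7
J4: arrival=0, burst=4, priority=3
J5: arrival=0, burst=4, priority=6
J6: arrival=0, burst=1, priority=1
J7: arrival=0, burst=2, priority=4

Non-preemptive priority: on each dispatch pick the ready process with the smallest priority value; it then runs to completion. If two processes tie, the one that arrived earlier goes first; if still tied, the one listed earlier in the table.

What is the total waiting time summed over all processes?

Timeline: | J6 0-1 | J1 1-7 | J4 7-11 | J7 11-13 | J2 13-16 | J5 16-20 | J3 20-28 |
Completion: J1=7  J2=16  J3=28  J4=11  J5=20  J6=1  J7=13
Waiting = turnaround − burst: J1=1, J2=13, J3=20, J4=7, J5=16, J6=0, J7=11
Total waiting = 1 + 13 + 20 + 7 + 16 + 0 + 11 = 68

68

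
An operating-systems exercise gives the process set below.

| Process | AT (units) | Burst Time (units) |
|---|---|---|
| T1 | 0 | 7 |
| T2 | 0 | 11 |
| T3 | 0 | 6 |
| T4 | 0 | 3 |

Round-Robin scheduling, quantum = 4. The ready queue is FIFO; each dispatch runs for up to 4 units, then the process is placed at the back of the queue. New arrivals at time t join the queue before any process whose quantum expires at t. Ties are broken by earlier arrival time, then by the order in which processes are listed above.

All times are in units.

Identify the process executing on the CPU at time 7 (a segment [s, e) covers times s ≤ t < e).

Schedule: | T1 0-4 | T2 4-8 | T3 8-12 | T4 12-15 | T1 15-18 | T2 18-22 | T3 22-24 | T2 24-27 |
Completion: T1=18  T2=27  T3=24  T4=15
Turnaround (C−A): T1=18  T2=27  T3=24  T4=15

T2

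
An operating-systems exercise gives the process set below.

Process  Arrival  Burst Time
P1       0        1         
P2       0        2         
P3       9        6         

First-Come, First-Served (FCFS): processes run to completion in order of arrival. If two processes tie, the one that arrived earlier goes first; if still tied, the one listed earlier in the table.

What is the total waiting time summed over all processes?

Schedule: | P1 0-1 | P2 1-3 | idle 3-9 | P3 9-15 |
Completion: P1=1  P2=3  P3=15
Waiting = turnaround − burst: P1=0, P2=1, P3=0
Total waiting = 0 + 1 + 0 = 1

1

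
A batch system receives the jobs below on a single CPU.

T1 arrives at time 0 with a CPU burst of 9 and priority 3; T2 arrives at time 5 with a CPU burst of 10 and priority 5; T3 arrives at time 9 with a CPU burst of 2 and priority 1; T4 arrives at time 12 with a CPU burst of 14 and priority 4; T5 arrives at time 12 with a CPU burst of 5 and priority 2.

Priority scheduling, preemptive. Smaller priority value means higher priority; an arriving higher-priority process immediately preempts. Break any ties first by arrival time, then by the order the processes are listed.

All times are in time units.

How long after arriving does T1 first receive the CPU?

0

Schedule: | T1 0-9 | T3 9-11 | T2 11-12 | T5 12-17 | T4 17-31 | T2 31-40 |
Completion: T1=9  T2=40  T3=11  T4=31  T5=17
Response(T1) = first start − arrival = 0 − 0 = 0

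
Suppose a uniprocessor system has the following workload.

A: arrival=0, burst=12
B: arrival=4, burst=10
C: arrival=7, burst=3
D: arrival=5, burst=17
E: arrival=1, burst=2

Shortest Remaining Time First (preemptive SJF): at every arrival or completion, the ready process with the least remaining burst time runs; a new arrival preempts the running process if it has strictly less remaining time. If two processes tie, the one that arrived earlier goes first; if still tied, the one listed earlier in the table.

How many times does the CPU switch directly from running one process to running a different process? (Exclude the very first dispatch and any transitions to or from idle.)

6

Gantt: | A 0-1 | E 1-3 | A 3-7 | C 7-10 | A 10-17 | B 17-27 | D 27-44 |
Completion: A=17  B=27  C=10  D=44  E=3
Turnaround (C−A): A=17  B=23  C=3  D=39  E=2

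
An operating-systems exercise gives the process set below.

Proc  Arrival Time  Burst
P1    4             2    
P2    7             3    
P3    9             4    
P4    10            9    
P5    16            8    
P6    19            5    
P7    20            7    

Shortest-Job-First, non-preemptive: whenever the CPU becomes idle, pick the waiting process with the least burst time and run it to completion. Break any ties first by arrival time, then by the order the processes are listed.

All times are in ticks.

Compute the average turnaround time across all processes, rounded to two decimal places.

Gantt: | idle 0-4 | P1 4-6 | idle 6-7 | P2 7-10 | P3 10-14 | P4 14-23 | P6 23-28 | P7 28-35 | P5 35-43 |
Completion: P1=6  P2=10  P3=14  P4=23  P5=43  P6=28  P7=35
Turnaround times: P1=2, P2=3, P3=5, P4=13, P5=27, P6=9, P7=15
Average turnaround = (2+3+5+13+27+9+15) / 7 = 74/7 = 10.57

10.57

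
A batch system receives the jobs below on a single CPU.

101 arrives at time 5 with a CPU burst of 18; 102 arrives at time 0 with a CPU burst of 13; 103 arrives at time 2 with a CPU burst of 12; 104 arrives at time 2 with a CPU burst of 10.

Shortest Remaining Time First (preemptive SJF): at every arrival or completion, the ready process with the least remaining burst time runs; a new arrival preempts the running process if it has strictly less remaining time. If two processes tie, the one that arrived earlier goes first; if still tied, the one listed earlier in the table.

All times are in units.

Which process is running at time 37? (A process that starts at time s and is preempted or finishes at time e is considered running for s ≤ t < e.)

Timeline: | 102 0-2 | 104 2-12 | 102 12-23 | 103 23-35 | 101 35-53 |
Completion: 101=53  102=23  103=35  104=12

101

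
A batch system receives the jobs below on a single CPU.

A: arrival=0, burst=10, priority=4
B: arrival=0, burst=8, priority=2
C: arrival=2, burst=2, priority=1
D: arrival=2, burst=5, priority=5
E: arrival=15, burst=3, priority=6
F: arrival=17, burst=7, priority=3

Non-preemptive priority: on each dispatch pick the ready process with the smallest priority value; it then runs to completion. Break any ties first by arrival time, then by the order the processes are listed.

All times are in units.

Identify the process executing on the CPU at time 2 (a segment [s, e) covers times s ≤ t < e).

B

Gantt: | B 0-8 | C 8-10 | A 10-20 | F 20-27 | D 27-32 | E 32-35 |
Completion: A=20  B=8  C=10  D=32  E=35  F=27
Turnaround (C−A): A=20  B=8  C=8  D=30  E=20  F=10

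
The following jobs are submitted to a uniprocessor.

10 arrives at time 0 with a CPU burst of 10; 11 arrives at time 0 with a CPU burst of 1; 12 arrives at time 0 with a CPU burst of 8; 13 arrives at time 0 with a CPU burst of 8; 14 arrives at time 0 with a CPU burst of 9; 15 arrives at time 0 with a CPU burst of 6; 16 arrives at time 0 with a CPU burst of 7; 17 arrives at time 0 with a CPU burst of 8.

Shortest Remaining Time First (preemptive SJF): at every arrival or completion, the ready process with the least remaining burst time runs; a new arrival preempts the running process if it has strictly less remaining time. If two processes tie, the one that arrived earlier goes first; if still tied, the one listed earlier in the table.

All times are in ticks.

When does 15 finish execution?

7

Schedule: | 11 0-1 | 15 1-7 | 16 7-14 | 12 14-22 | 13 22-30 | 17 30-38 | 14 38-47 | 10 47-57 |
Completion: 10=57  11=1  12=22  13=30  14=47  15=7  16=14  17=38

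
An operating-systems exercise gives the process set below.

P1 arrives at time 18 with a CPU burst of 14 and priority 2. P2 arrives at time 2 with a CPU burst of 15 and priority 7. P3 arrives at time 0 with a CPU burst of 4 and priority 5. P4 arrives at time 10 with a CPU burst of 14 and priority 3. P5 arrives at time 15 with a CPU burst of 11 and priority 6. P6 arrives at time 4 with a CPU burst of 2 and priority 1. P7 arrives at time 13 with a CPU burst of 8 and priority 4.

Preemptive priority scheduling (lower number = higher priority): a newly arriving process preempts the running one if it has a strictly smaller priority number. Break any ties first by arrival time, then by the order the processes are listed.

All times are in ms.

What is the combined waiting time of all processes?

121

Schedule: | P3 0-4 | P6 4-6 | P2 6-10 | P4 10-18 | P1 18-32 | P4 32-38 | P7 38-46 | P5 46-57 | P2 57-68 |
Completion: P1=32  P2=68  P3=4  P4=38  P5=57  P6=6  P7=46
Waiting = turnaround − burst: P1=0, P2=51, P3=0, P4=14, P5=31, P6=0, P7=25
Total waiting = 0 + 51 + 0 + 14 + 31 + 0 + 25 = 121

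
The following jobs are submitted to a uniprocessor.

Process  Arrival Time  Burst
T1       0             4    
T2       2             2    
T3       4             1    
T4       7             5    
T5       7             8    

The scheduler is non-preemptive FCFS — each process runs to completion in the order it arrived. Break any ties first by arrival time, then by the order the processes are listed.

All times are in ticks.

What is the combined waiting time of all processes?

Schedule: | T1 0-4 | T2 4-6 | T3 6-7 | T4 7-12 | T5 12-20 |
Completion: T1=4  T2=6  T3=7  T4=12  T5=20
Waiting = turnaround − burst: T1=0, T2=2, T3=2, T4=0, T5=5
Total waiting = 0 + 2 + 2 + 0 + 5 = 9

9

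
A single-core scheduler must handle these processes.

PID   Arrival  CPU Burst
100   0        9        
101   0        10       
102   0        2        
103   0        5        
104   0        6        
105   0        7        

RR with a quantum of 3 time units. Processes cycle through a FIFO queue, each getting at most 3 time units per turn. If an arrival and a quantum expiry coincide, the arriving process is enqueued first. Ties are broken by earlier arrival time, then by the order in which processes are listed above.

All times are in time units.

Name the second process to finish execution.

Gantt: | 100 0-3 | 101 3-6 | 102 6-8 | 103 8-11 | 104 11-14 | 105 14-17 | 100 17-20 | 101 20-23 | 103 23-25 | 104 25-28 | 105 28-31 | 100 31-34 | 101 34-37 | 105 37-38 | 101 38-39 |
Completion: 100=34  101=39  102=8  103=25  104=28  105=38
Turnaround (C−A): 100=34  101=39  102=8  103=25  104=28  105=38
Finish order: 102 → 103 → 104 → 100 → 105 → 101

103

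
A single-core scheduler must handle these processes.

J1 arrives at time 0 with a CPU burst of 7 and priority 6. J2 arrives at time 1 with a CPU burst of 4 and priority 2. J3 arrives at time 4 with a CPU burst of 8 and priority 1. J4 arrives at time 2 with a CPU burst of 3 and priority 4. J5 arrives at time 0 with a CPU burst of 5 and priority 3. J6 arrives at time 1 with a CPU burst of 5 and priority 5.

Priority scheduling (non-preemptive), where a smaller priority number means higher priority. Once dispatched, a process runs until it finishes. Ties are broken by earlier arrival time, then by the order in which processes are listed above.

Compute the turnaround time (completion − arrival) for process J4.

Timeline: | J5 0-5 | J3 5-13 | J2 13-17 | J4 17-20 | J6 20-25 | J1 25-32 |
Completion: J1=32  J2=17  J3=13  J4=20  J5=5  J6=25
Turnaround (C−A): J1=32  J2=16  J3=9  J4=18  J5=5  J6=24
Turnaround(J4) = completion − arrival = 20 − 2 = 18

18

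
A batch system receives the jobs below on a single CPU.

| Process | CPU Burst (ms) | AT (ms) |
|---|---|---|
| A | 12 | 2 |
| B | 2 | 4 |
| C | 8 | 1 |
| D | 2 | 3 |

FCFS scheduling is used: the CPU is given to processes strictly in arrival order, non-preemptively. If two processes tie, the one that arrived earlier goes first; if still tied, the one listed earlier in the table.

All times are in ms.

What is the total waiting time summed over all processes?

44

Schedule: | idle 0-1 | C 1-9 | A 9-21 | D 21-23 | B 23-25 |
Completion: A=21  B=25  C=9  D=23
Waiting = turnaround − burst: A=7, B=19, C=0, D=18
Total waiting = 7 + 19 + 0 + 18 = 44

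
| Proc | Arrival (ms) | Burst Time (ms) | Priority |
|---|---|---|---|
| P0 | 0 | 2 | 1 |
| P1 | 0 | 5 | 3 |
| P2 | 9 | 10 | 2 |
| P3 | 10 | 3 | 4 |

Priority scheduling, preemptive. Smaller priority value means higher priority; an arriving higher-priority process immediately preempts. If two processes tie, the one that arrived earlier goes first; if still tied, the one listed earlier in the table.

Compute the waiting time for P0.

Schedule: | P0 0-2 | P1 2-7 | idle 7-9 | P2 9-19 | P3 19-22 |
Completion: P0=2  P1=7  P2=19  P3=22
Turnaround (C−A): P0=2  P1=7  P2=10  P3=12
Waiting(P0) = turnaround − burst = 2 − 2 = 0

0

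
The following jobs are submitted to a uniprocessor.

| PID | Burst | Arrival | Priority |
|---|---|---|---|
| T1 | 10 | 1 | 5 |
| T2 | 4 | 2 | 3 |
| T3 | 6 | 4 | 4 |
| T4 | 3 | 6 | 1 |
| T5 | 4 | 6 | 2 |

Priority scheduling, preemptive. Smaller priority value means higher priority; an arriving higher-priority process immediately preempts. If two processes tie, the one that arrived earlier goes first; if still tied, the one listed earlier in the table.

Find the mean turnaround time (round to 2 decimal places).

11.20

Timeline: | idle 0-1 | T1 1-2 | T2 2-6 | T4 6-9 | T5 9-13 | T3 13-19 | T1 19-28 |
Completion: T1=28  T2=6  T3=19  T4=9  T5=13
Turnaround (C−A): T1=27  T2=4  T3=15  T4=3  T5=7
Turnaround times: T1=27, T2=4, T3=15, T4=3, T5=7
Average turnaround = (27+4+15+3+7) / 5 = 56/5 = 11.20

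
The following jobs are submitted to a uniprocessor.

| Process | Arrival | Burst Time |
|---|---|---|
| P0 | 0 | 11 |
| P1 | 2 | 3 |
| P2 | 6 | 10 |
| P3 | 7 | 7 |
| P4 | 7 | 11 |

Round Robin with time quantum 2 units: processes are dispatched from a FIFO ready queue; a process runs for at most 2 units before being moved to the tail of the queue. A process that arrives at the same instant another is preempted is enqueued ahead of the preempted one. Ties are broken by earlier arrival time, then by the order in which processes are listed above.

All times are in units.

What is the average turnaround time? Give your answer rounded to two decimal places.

Schedule: | P0 0-2 | P1 2-4 | P0 4-6 | P1 6-7 | P2 7-9 | P0 9-11 | P3 11-13 | P4 13-15 | P2 15-17 | P0 17-19 | P3 19-21 | P4 21-23 | P2 23-25 | P0 25-27 | P3 27-29 | P4 29-31 | P2 31-33 | P0 33-34 | P3 34-35 | P4 35-37 | P2 37-39 | P4 39-42 |
Completion: P0=34  P1=7  P2=39  P3=35  P4=42
Turnaround (C−A): P0=34  P1=5  P2=33  P3=28  P4=35
Turnaround times: P0=34, P1=5, P2=33, P3=28, P4=35
Average turnaround = (34+5+33+28+35) / 5 = 135/5 = 27.00

27.00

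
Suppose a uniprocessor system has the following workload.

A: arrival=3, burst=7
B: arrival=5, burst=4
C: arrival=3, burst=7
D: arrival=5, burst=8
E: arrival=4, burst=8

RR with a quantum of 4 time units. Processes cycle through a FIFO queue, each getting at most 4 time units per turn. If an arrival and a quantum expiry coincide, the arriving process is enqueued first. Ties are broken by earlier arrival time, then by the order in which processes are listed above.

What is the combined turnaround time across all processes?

Schedule: | idle 0-3 | A 3-7 | C 7-11 | E 11-15 | B 15-19 | D 19-23 | A 23-26 | C 26-29 | E 29-33 | D 33-37 |
Completion: A=26  B=19  C=29  D=37  E=33
Turnaround (C−A): A=23  B=14  C=26  D=32  E=29
Turnaround = completion − arrival: A=23, B=14, C=26, D=32, E=29
Total turnaround = 23 + 14 + 26 + 32 + 29 = 124

124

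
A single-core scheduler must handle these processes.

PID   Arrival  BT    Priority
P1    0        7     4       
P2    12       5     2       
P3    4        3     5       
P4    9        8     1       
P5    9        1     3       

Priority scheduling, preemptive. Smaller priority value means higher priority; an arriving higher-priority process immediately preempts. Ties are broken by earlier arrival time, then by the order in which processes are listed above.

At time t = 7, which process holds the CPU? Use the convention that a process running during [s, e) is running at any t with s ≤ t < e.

Timeline: | P1 0-7 | P3 7-9 | P4 9-17 | P2 17-22 | P5 22-23 | P3 23-24 |
Completion: P1=7  P2=22  P3=24  P4=17  P5=23

P3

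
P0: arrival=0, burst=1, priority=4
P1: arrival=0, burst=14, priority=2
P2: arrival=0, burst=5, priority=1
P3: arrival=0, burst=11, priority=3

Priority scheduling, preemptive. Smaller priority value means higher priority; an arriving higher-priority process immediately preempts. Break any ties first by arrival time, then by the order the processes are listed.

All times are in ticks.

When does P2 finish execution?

5

Gantt: | P2 0-5 | P1 5-19 | P3 19-30 | P0 30-31 |
Completion: P0=31  P1=19  P2=5  P3=30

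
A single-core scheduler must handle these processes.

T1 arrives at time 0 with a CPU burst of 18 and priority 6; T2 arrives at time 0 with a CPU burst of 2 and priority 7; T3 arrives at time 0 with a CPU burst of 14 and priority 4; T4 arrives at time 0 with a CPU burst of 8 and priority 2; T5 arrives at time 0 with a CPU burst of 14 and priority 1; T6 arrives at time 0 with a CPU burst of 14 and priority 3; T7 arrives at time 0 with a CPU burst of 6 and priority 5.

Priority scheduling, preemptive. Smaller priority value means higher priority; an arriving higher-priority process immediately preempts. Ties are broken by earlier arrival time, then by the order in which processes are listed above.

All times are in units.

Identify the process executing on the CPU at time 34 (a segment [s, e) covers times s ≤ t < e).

Schedule: | T5 0-14 | T4 14-22 | T6 22-36 | T3 36-50 | T7 50-56 | T1 56-74 | T2 74-76 |
Completion: T1=74  T2=76  T3=50  T4=22  T5=14  T6=36  T7=56

T6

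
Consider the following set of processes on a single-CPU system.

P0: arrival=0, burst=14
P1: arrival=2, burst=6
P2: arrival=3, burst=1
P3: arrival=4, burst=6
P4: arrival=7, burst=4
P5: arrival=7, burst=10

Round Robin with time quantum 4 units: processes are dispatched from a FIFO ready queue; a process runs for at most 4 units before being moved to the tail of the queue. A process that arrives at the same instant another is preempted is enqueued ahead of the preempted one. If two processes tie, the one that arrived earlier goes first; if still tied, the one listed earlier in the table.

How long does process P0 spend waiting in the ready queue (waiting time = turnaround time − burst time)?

25

Schedule: | P0 0-4 | P1 4-8 | P2 8-9 | P3 9-13 | P0 13-17 | P4 17-21 | P5 21-25 | P1 25-27 | P3 27-29 | P0 29-33 | P5 33-37 | P0 37-39 | P5 39-41 |
Completion: P0=39  P1=27  P2=9  P3=29  P4=21  P5=41
Waiting(P0) = turnaround − burst = 39 − 14 = 25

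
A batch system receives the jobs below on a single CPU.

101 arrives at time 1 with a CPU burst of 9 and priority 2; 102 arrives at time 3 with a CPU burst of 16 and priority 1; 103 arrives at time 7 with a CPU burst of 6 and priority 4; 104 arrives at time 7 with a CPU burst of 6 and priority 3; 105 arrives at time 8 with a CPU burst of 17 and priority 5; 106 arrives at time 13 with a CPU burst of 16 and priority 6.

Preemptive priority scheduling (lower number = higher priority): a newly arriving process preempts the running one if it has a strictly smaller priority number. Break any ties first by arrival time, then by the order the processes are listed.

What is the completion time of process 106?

Schedule: | idle 0-1 | 101 1-3 | 102 3-19 | 101 19-26 | 104 26-32 | 103 32-38 | 105 38-55 | 106 55-71 |
Completion: 101=26  102=19  103=38  104=32  105=55  106=71
Turnaround (C−A): 101=25  102=16  103=31  104=25  105=47  106=58

71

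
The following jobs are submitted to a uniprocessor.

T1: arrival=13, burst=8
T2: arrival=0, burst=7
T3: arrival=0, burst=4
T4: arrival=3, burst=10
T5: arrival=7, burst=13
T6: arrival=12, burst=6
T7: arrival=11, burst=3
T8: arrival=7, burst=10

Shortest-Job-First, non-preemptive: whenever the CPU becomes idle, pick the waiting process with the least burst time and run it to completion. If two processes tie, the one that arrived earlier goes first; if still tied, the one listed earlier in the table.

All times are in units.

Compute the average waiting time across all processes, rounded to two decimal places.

13.75

Gantt: | T3 0-4 | T2 4-11 | T7 11-14 | T6 14-20 | T1 20-28 | T4 28-38 | T8 38-48 | T5 48-61 |
Completion: T1=28  T2=11  T3=4  T4=38  T5=61  T6=20  T7=14  T8=48
Turnaround (C−A): T1=15  T2=11  T3=4  T4=35  T5=54  T6=8  T7=3  T8=41
Waiting times: T1=7, T2=4, T3=0, T4=25, T5=41, T6=2, T7=0, T8=31
Average waiting = (7+4+0+25+41+2+0+31) / 8 = 110/8 = 13.75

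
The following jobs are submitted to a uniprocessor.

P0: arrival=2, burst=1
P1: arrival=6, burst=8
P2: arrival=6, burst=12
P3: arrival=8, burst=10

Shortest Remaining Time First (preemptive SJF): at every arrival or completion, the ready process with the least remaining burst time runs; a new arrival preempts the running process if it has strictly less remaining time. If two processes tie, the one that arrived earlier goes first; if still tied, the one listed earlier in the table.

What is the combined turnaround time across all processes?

Gantt: | idle 0-2 | P0 2-3 | idle 3-6 | P1 6-14 | P3 14-24 | P2 24-36 |
Completion: P0=3  P1=14  P2=36  P3=24
Turnaround = completion − arrival: P0=1, P1=8, P2=30, P3=16
Total turnaround = 1 + 8 + 30 + 16 = 55

55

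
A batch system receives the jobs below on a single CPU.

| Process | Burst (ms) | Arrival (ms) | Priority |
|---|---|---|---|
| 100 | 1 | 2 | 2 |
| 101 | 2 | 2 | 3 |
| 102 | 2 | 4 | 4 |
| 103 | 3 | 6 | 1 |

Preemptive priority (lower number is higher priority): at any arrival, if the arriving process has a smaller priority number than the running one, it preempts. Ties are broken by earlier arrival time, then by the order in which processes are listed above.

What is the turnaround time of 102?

6

Timeline: | idle 0-2 | 100 2-3 | 101 3-5 | 102 5-6 | 103 6-9 | 102 9-10 |
Completion: 100=3  101=5  102=10  103=9
Turnaround(102) = completion − arrival = 10 − 4 = 6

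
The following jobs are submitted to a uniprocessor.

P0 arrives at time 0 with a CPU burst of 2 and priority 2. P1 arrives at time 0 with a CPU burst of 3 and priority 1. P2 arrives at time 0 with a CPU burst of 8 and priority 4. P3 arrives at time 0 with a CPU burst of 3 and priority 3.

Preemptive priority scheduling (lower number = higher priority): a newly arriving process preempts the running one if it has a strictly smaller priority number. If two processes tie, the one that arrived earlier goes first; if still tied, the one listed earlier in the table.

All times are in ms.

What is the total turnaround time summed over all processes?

32

Schedule: | P1 0-3 | P0 3-5 | P3 5-8 | P2 8-16 |
Completion: P0=5  P1=3  P2=16  P3=8
Turnaround (C−A): P0=5  P1=3  P2=16  P3=8
Turnaround = completion − arrival: P0=5, P1=3, P2=16, P3=8
Total turnaround = 5 + 3 + 16 + 8 = 32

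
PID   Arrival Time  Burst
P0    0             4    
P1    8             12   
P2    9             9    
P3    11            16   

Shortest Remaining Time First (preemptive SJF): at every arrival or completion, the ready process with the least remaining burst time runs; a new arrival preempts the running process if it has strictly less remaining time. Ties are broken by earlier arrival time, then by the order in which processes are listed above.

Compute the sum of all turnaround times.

68

Schedule: | P0 0-4 | idle 4-8 | P1 8-9 | P2 9-18 | P1 18-29 | P3 29-45 |
Completion: P0=4  P1=29  P2=18  P3=45
Turnaround = completion − arrival: P0=4, P1=21, P2=9, P3=34
Total turnaround = 4 + 21 + 9 + 34 = 68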